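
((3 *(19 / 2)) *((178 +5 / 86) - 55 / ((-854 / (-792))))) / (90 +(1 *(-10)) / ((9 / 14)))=2393437923 / 49207480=48.64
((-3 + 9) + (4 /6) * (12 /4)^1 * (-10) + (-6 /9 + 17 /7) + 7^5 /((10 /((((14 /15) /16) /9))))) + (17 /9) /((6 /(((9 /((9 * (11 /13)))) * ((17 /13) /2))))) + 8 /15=-157469 /277200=-0.57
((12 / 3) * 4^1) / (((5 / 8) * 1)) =128 / 5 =25.60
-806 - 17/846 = -681893/846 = -806.02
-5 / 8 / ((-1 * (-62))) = -5 / 496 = -0.01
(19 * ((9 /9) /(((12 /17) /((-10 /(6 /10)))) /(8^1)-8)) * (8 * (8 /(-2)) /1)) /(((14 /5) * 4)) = 646000 /95263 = 6.78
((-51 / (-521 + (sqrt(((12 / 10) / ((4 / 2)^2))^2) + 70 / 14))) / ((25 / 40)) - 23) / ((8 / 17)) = -667505 / 13752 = -48.54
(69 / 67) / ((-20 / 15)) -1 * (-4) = 865 / 268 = 3.23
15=15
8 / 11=0.73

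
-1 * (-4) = 4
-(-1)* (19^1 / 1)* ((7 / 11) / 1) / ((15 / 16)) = 2128 / 165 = 12.90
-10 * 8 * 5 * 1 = -400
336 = 336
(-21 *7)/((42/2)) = -7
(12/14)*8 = 48/7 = 6.86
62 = 62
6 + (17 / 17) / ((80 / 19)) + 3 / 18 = 1537 / 240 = 6.40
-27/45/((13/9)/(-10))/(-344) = -0.01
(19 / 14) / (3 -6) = -19 / 42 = -0.45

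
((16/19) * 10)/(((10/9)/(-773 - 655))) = -205632/19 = -10822.74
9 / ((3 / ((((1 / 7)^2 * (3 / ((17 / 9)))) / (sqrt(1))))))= 81 / 833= 0.10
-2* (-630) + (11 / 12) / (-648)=9797749 / 7776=1260.00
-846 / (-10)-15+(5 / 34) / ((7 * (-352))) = 29154023 / 418880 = 69.60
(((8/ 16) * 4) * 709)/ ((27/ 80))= 113440/ 27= 4201.48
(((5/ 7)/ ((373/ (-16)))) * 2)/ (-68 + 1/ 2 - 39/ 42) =160/ 178667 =0.00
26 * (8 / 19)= 208 / 19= 10.95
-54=-54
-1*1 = -1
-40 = -40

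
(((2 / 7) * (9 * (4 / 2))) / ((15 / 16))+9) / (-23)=-507 / 805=-0.63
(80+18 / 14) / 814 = 569 / 5698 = 0.10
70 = 70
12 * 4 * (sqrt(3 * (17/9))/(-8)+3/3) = 48 - 2 * sqrt(51) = 33.72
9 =9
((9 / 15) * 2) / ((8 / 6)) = 9 / 10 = 0.90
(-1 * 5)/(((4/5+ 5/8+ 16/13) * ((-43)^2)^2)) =-2600/4721364181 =-0.00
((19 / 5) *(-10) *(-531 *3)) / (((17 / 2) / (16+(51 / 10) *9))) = 37470546 / 85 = 440829.95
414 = 414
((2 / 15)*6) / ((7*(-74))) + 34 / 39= 43952 / 50505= 0.87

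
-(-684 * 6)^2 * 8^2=-1077940224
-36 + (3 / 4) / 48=-2303 / 64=-35.98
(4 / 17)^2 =16 / 289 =0.06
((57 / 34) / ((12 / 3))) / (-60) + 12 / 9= 10823 / 8160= 1.33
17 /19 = 0.89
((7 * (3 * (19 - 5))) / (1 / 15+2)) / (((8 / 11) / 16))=97020 / 31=3129.68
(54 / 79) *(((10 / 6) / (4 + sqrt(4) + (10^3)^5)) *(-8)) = -360 / 39500000000000237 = -0.00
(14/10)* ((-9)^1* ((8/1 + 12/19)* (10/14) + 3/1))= -10971/95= -115.48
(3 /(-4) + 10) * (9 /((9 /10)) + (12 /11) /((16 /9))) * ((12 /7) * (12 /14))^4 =29022084864 /63412811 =457.67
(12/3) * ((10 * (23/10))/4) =23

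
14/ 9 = 1.56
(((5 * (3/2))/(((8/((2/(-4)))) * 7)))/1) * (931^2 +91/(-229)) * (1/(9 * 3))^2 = -2625505/32976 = -79.62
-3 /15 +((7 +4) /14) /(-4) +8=2129 /280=7.60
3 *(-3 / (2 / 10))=-45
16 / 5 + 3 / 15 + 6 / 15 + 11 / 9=226 / 45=5.02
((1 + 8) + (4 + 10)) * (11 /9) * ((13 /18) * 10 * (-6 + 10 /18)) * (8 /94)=-3223220 /34263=-94.07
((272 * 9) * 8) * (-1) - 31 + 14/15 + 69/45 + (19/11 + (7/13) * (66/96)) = -673030159/34320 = -19610.44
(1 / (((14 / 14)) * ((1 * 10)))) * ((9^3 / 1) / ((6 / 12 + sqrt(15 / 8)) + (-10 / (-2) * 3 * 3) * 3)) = 395118 / 734335 - 729 * sqrt(30) / 734335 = 0.53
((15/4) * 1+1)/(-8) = -0.59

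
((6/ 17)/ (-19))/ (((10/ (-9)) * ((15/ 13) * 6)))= 39/ 16150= 0.00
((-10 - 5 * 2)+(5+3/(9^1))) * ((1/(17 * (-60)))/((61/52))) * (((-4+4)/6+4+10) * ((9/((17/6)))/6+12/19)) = 200200/1004853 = 0.20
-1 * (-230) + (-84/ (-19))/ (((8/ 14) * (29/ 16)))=129082/ 551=234.27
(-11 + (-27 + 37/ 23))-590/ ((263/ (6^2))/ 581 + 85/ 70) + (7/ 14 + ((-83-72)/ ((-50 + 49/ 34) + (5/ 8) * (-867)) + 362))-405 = -53035412180211/ 94785421394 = -559.53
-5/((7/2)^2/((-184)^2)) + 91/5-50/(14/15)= -3394266/245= -13854.15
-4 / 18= -0.22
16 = 16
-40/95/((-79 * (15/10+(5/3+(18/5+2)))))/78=40/5131919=0.00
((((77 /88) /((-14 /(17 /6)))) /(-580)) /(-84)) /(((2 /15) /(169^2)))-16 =-10463393 /623616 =-16.78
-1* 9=-9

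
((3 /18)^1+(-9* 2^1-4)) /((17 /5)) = -655 /102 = -6.42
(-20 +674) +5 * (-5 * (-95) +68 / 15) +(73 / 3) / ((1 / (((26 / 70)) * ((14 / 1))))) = 15891 / 5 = 3178.20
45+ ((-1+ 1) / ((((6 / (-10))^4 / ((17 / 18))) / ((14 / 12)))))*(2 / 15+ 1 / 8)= 45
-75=-75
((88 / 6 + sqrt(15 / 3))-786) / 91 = -178 / 21 + sqrt(5) / 91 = -8.45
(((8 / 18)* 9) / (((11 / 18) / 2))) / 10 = 72 / 55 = 1.31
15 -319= -304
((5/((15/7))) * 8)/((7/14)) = 112/3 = 37.33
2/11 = 0.18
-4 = -4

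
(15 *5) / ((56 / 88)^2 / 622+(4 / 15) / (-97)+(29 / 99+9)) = 24638897250 / 3052211141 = 8.07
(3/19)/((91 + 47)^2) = 1/120612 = 0.00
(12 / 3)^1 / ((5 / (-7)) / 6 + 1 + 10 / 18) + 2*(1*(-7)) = -2030 / 181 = -11.22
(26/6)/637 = 1/147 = 0.01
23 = 23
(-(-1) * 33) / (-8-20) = -33 / 28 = -1.18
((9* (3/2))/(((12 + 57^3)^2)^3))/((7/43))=43/20925725051962305449921393156250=0.00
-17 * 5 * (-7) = 595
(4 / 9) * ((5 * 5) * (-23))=-2300 / 9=-255.56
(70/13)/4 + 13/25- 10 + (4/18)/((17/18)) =-87279/11050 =-7.90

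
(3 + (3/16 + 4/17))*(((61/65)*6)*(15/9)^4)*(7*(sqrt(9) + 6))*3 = 49692125/1768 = 28106.41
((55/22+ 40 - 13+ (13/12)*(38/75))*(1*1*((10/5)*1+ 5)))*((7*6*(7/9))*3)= 4638046/225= 20613.54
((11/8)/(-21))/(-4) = 11/672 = 0.02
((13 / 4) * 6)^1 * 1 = 39 / 2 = 19.50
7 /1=7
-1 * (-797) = 797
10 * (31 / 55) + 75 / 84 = 2011 / 308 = 6.53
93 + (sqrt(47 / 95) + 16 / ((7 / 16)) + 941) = sqrt(4465) / 95 + 7494 / 7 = 1071.27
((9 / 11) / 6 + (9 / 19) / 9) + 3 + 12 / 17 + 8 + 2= 98737 / 7106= 13.89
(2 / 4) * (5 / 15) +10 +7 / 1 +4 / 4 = 109 / 6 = 18.17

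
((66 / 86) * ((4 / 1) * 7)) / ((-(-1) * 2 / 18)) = 8316 / 43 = 193.40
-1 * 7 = -7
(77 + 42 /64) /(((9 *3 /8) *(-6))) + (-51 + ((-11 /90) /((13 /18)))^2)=-54.81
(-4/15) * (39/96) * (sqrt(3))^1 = -0.19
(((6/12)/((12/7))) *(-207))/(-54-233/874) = 211071/189716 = 1.11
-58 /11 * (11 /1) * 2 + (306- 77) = 113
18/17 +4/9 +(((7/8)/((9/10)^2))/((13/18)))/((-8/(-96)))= 38690/1989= 19.45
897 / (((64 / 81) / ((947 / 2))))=68806179 / 128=537548.27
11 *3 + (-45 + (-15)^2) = 213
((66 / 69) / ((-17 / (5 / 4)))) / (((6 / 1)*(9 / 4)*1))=-55 / 10557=-0.01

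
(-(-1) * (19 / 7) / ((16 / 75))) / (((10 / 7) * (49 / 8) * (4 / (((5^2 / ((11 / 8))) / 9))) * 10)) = 475 / 6468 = 0.07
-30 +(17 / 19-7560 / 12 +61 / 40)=-499761 / 760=-657.58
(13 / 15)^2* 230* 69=178802 / 15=11920.13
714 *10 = 7140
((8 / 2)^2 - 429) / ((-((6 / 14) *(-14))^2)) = 413 / 36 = 11.47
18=18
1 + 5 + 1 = 7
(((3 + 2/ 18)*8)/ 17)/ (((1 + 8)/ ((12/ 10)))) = 448/ 2295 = 0.20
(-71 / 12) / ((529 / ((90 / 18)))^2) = -1775 / 3358092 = -0.00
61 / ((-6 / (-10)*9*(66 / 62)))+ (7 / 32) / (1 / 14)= 194939 / 14256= 13.67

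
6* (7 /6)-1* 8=-1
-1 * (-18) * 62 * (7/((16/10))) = 9765/2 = 4882.50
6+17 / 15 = 107 / 15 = 7.13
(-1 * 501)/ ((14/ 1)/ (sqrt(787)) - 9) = 7014 * sqrt(787)/ 63551 + 3548583/ 63551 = 58.93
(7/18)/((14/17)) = 17/36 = 0.47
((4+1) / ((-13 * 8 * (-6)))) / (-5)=-1 / 624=-0.00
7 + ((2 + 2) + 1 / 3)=34 / 3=11.33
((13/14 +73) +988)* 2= 14867/7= 2123.86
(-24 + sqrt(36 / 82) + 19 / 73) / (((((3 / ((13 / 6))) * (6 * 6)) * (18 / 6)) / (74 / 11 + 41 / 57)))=-105187901 / 88978824 + 60697 * sqrt(82) / 16658136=-1.15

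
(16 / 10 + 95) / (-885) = -161 / 1475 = -0.11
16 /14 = 8 /7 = 1.14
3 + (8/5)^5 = 42143/3125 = 13.49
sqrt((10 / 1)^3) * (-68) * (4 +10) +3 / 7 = 3 / 7 - 9520 * sqrt(10) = -30104.45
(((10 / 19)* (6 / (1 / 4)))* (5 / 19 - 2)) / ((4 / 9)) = -17820 / 361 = -49.36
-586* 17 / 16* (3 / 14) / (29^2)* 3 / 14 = -0.03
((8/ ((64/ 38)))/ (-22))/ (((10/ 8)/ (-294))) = 2793/ 55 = 50.78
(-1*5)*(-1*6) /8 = 15 /4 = 3.75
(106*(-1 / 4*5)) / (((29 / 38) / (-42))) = 211470 / 29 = 7292.07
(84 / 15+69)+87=808 / 5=161.60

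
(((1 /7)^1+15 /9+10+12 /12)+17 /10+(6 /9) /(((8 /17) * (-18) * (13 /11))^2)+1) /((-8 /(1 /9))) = -0.22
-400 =-400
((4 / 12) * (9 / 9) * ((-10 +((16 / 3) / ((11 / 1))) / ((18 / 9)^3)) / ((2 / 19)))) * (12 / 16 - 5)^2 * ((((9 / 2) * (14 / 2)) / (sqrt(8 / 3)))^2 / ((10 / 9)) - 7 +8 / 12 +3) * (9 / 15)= -71656720859 / 633600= -113094.57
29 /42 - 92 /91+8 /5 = 499 /390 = 1.28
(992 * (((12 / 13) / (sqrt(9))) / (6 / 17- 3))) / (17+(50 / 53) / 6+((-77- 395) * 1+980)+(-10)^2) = -446896 / 2422875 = -0.18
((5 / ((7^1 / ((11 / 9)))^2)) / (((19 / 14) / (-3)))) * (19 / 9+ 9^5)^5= -51302471321295109535848096000000 / 212044959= -241941480539016773022404.60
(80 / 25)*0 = 0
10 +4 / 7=74 / 7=10.57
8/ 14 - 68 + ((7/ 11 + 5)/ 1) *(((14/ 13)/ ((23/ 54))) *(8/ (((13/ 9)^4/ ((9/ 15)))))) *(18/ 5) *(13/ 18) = -33601441144/ 1264538275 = -26.57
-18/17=-1.06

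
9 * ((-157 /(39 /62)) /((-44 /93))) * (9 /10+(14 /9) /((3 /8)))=205645351 /8580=23967.99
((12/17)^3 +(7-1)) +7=13.35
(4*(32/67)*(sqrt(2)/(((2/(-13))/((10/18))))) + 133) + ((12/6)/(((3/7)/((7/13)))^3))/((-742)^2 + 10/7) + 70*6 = 63211477240996/114306467301 -4160*sqrt(2)/603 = 543.24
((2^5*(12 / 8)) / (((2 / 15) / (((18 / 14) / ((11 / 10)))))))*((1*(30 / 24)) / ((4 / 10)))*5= 6574.68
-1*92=-92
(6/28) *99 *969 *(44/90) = 351747/35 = 10049.91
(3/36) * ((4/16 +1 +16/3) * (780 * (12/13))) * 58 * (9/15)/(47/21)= 6141.83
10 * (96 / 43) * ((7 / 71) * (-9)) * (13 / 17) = -15.15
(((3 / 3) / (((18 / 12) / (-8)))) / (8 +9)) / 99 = -16 / 5049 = -0.00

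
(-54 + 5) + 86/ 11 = -453/ 11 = -41.18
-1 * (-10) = 10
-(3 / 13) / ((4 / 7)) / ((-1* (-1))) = -21 / 52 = -0.40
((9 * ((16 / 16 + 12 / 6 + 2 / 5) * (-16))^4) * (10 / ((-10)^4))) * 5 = 6157836288 / 15625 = 394101.52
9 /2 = 4.50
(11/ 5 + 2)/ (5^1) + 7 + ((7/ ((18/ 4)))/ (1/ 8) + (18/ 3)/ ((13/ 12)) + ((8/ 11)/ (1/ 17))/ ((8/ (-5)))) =18.10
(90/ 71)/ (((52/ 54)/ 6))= 7290/ 923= 7.90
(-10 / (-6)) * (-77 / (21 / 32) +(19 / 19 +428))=4675 / 9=519.44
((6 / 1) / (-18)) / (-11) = 1 / 33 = 0.03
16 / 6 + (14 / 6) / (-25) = 193 / 75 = 2.57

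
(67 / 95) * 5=3.53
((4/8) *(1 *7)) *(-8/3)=-28/3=-9.33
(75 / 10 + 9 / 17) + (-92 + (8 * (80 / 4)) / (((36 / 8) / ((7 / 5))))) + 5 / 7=-71711 / 2142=-33.48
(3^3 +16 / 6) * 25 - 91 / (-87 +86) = 2498 / 3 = 832.67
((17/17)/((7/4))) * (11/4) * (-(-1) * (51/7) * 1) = 561/49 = 11.45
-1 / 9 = -0.11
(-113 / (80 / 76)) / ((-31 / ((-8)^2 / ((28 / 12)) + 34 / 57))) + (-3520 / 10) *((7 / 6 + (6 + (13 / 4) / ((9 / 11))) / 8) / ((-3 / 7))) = 121813597 / 58590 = 2079.09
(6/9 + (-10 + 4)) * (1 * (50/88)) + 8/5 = -236/165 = -1.43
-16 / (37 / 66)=-28.54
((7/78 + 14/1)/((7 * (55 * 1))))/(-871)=-157/3736590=-0.00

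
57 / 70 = 0.81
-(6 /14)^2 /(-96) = 3 /1568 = 0.00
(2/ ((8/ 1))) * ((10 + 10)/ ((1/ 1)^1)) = 5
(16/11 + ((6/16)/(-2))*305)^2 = 96216481/30976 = 3106.16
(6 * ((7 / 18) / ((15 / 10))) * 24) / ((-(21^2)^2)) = -0.00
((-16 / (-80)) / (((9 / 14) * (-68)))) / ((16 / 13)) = -91 / 24480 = -0.00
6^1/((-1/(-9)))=54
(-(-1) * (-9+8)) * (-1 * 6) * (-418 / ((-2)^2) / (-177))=209 / 59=3.54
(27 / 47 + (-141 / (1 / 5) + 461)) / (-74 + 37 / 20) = 228820 / 67821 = 3.37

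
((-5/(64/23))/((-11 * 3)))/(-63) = -115/133056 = -0.00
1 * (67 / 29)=67 / 29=2.31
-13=-13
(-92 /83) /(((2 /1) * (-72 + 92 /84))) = 966 /123587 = 0.01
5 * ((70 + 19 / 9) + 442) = 23135 / 9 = 2570.56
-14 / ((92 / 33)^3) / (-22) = 22869 / 778688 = 0.03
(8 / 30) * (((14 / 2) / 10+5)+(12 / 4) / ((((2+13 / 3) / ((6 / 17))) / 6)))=14434 / 8075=1.79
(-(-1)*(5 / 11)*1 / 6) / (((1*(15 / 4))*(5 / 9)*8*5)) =1 / 1100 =0.00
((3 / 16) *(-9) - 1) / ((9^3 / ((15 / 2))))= -215 / 7776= -0.03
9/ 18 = 1/ 2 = 0.50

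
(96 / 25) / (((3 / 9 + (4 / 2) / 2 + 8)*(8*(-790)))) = -9 / 138250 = -0.00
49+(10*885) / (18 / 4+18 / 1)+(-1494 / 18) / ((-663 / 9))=294014 / 663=443.46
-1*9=-9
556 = 556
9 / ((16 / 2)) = 9 / 8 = 1.12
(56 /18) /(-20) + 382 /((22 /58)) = 498433 /495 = 1006.94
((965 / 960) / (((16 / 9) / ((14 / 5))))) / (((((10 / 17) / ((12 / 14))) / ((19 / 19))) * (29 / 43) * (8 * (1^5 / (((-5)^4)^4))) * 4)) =7749920654296875 / 475136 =16310952346.90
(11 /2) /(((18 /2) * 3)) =11 /54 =0.20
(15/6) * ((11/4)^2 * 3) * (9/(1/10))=81675/16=5104.69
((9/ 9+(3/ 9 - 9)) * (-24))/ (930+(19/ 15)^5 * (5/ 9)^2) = 452709000/ 2290624849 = 0.20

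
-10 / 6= -5 / 3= -1.67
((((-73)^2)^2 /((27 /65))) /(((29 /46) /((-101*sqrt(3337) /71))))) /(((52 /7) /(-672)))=258598926264560*sqrt(3337) /18531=806131635148.03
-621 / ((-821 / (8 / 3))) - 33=-25437 / 821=-30.98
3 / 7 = 0.43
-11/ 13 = -0.85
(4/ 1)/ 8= 1/ 2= 0.50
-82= -82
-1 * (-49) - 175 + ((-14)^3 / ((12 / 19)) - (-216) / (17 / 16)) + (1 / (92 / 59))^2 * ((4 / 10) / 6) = -3070098781 / 719440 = -4267.35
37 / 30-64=-1883 / 30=-62.77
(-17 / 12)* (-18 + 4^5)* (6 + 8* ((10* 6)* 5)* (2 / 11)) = -6934861 / 11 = -630441.91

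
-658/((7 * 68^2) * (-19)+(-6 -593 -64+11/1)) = 329/307822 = 0.00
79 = 79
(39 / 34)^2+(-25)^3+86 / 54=-487596725 / 31212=-15622.09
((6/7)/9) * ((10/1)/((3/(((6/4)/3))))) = 10/63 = 0.16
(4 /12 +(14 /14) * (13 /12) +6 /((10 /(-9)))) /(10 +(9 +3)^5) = -239 /14930520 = -0.00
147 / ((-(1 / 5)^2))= -3675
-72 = -72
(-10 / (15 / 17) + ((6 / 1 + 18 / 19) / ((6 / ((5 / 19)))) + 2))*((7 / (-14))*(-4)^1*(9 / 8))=-14667 / 722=-20.31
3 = 3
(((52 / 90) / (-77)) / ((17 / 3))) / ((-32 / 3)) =13 / 104720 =0.00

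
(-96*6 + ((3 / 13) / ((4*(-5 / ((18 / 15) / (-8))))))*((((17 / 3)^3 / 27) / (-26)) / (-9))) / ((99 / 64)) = -113542031774 / 304922475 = -372.36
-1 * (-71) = 71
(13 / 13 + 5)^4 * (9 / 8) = 1458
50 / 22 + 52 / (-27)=103 / 297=0.35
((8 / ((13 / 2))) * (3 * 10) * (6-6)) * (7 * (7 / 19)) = 0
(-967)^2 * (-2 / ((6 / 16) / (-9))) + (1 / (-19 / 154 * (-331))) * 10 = 282277188148 / 6289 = 44884272.24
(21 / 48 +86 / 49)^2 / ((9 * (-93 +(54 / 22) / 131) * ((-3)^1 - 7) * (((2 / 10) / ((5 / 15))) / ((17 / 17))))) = 52569121 / 54903532544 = 0.00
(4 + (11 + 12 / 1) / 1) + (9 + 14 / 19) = 698 / 19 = 36.74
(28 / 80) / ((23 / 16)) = 28 / 115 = 0.24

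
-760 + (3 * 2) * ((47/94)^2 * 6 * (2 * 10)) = -580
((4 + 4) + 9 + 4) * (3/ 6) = 21/ 2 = 10.50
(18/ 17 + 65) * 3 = 3369/ 17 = 198.18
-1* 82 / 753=-82 / 753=-0.11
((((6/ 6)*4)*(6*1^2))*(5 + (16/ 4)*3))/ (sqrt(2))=204*sqrt(2)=288.50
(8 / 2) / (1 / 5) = 20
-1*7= -7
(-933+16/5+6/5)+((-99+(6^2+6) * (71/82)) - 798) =-366793/205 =-1789.23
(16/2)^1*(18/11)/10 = 72/55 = 1.31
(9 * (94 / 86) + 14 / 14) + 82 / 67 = 34748 / 2881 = 12.06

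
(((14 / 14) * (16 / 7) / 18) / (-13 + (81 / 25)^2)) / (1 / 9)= -1250 / 2737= -0.46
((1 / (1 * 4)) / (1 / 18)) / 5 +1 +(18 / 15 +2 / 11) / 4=247 / 110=2.25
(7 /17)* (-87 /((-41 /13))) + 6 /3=9311 /697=13.36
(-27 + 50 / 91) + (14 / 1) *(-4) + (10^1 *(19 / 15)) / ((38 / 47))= -18232 / 273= -66.78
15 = 15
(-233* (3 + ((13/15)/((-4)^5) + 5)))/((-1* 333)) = 28628011/5114880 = 5.60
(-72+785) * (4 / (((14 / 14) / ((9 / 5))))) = 25668 / 5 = 5133.60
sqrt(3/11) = sqrt(33)/11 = 0.52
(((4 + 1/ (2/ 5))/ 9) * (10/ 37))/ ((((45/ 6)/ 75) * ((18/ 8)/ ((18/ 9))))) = 5200/ 2997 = 1.74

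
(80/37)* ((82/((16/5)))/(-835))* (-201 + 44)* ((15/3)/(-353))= -321850/2181187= -0.15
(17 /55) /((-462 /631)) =-10727 /25410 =-0.42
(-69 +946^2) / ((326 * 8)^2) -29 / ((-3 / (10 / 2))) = 988925821 / 20404992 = 48.46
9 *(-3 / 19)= -27 / 19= -1.42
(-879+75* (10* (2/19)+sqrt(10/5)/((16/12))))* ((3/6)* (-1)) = 15201/38-225* sqrt(2)/8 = 360.25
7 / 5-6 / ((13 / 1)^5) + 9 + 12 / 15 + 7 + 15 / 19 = 669812002 / 35272835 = 18.99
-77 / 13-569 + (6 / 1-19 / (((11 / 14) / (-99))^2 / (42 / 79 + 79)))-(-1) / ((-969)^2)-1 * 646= -23135274163984895 / 964312947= -23991458.62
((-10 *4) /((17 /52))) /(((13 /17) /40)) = -6400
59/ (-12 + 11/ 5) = -295/ 49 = -6.02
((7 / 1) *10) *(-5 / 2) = -175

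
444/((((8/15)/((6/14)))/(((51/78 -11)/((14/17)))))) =-22842135/5096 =-4482.37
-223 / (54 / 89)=-19847 / 54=-367.54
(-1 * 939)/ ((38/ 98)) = -46011/ 19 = -2421.63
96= 96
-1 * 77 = -77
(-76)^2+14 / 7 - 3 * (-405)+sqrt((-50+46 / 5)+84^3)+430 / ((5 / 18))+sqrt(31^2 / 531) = 31 * sqrt(59) / 177+2 * sqrt(3704145) / 5+8541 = 9312.19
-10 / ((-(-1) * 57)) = -10 / 57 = -0.18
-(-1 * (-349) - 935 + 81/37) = 21601/37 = 583.81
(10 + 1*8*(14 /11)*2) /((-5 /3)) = -1002 /55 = -18.22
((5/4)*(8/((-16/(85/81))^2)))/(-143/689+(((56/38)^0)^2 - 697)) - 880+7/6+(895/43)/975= -76115379681200939/86611670720640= -878.81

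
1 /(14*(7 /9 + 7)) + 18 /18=989 /980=1.01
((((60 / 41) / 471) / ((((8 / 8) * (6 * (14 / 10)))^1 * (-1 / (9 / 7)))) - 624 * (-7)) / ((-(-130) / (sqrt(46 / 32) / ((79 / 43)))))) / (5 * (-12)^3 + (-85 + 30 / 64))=-236968499448 * sqrt(23) / 452180800109675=-0.00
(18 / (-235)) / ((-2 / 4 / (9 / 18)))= 18 / 235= 0.08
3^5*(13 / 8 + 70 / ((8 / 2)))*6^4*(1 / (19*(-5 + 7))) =3011499 / 19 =158499.95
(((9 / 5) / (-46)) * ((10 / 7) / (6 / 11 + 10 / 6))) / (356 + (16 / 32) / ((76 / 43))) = -45144 / 636483715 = -0.00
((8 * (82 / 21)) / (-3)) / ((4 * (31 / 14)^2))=-4592 / 8649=-0.53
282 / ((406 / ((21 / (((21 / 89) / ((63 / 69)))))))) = 37647 / 667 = 56.44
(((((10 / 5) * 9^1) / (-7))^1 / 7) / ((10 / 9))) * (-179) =14499 / 245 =59.18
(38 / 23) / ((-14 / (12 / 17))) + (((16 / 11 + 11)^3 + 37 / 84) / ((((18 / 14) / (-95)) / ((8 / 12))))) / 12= -7932.20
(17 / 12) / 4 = 17 / 48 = 0.35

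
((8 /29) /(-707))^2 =64 /420373009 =0.00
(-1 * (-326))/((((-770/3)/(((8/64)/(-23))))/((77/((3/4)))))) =163/230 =0.71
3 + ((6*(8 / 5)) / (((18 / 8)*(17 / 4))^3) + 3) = 35881306 / 5969295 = 6.01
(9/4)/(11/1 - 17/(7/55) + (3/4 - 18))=-7/435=-0.02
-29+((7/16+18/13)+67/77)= -421345/16016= -26.31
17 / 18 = 0.94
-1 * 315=-315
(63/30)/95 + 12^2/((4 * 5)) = 6861/950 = 7.22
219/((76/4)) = 11.53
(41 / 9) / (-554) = -41 / 4986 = -0.01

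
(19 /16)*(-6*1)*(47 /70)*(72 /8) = -24111 /560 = -43.06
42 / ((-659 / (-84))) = 5.35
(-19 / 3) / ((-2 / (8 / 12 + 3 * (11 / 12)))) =779 / 72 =10.82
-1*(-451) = 451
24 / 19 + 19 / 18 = 793 / 342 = 2.32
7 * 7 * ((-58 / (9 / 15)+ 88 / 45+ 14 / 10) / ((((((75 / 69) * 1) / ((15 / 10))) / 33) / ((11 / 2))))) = -572605033 / 500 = -1145210.07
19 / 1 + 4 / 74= 705 / 37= 19.05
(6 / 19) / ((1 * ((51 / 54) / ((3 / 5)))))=324 / 1615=0.20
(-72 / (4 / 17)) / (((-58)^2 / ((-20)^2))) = -30600 / 841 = -36.39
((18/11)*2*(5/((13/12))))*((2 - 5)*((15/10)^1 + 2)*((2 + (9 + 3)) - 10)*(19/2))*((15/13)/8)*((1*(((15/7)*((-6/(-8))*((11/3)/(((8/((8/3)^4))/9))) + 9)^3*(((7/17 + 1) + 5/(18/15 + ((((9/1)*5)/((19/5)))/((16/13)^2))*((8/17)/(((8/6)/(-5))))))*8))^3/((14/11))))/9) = -99140878590092918099494713275488251548153267222632038400000/2671843507923785782472336760177141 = -37105795416563336861011110.00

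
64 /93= 0.69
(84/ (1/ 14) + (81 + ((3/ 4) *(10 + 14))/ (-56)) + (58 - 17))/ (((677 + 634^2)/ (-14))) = -36335/ 805266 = -0.05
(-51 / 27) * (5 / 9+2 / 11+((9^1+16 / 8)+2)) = -23120 / 891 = -25.95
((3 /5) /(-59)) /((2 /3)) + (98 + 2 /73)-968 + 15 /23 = -861172621 /990610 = -869.34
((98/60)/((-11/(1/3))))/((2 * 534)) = -49/1057320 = -0.00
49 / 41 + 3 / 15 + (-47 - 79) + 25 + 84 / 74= -746893 / 7585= -98.47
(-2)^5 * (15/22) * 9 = -2160/11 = -196.36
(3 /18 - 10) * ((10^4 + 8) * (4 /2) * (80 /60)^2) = -1049728 /3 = -349909.33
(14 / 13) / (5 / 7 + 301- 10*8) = 0.00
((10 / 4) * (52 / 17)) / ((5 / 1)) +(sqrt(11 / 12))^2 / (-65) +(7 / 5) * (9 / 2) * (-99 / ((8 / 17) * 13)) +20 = -4266307 / 53040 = -80.44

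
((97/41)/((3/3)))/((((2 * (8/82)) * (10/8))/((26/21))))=1261/105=12.01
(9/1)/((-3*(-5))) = 3/5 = 0.60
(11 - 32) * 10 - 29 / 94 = -19769 / 94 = -210.31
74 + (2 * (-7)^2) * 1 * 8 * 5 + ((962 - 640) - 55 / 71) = 306381 / 71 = 4315.23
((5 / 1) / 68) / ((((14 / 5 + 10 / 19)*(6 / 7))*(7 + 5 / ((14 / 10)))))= 23275 / 9540672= 0.00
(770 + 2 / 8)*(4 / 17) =3081 / 17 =181.24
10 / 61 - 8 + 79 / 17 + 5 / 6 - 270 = -1694597 / 6222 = -272.36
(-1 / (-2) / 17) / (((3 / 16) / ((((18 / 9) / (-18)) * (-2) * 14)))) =224 / 459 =0.49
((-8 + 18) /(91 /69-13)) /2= -345 /806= -0.43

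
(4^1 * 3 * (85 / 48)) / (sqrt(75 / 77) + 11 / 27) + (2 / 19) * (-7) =-39473483 / 3447208 + 309825 * sqrt(231) / 181432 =14.50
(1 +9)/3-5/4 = 25/12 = 2.08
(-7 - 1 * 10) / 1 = -17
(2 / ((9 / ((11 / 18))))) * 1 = 11 / 81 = 0.14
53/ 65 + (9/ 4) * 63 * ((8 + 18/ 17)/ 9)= 317117/ 2210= 143.49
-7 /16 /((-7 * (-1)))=-1 /16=-0.06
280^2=78400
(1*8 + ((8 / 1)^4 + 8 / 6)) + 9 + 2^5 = 12439 / 3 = 4146.33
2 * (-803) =-1606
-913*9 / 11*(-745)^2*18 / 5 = -1492573230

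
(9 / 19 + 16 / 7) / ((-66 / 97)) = -4.06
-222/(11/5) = -1110/11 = -100.91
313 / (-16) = -19.56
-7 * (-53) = 371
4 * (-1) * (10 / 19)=-40 / 19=-2.11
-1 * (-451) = 451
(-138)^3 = -2628072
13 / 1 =13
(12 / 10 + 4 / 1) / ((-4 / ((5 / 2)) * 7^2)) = -13 / 196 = -0.07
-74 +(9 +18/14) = -63.71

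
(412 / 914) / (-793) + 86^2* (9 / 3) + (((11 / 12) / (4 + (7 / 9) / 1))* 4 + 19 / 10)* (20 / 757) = 261741898375176 / 11796514951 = 22188.07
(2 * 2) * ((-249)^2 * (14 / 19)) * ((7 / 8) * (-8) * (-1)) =24304392 / 19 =1279178.53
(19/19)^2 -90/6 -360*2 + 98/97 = -71100/97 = -732.99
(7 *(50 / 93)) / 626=175 / 29109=0.01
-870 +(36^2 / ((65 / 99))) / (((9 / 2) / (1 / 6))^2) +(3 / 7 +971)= 47382 / 455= 104.14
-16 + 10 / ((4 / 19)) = 63 / 2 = 31.50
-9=-9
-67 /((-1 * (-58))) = -67 /58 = -1.16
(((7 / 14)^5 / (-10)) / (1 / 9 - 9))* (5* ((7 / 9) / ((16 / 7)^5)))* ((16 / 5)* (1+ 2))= 0.00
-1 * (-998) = 998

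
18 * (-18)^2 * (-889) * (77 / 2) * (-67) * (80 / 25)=213980792256 / 5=42796158451.20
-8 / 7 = -1.14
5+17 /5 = 8.40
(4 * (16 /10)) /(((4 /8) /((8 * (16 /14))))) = 4096 /35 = 117.03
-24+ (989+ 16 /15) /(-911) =-25.09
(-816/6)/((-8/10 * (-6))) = -85/3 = -28.33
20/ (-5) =-4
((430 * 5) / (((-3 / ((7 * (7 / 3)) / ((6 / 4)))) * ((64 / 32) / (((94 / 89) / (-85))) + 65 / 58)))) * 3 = 146.47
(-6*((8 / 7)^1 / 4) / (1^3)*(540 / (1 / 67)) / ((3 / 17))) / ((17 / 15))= -2170800 / 7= -310114.29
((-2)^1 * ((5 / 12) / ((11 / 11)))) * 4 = -10 / 3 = -3.33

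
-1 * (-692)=692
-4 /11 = -0.36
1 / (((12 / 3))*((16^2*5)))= 1 / 5120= 0.00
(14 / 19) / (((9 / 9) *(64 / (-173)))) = -1211 / 608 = -1.99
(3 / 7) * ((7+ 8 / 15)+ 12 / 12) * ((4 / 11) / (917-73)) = 128 / 81235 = 0.00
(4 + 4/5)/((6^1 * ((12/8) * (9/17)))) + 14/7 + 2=676/135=5.01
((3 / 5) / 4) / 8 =3 / 160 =0.02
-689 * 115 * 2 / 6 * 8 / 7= -633880 / 21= -30184.76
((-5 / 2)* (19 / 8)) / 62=-95 / 992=-0.10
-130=-130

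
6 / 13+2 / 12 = 49 / 78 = 0.63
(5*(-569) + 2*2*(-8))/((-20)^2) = -2877/400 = -7.19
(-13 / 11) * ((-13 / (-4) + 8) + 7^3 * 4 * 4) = -6499.11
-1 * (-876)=876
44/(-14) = -22/7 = -3.14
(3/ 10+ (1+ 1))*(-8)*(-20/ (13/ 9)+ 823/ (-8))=279197/ 130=2147.67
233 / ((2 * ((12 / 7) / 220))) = 89705 / 6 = 14950.83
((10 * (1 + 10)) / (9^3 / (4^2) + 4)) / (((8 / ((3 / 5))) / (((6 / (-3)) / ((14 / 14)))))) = -264 / 793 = -0.33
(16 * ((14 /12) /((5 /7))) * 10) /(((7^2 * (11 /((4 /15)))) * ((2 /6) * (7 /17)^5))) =32.77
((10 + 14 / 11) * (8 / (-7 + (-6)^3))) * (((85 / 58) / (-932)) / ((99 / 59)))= 621860 / 1640917179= 0.00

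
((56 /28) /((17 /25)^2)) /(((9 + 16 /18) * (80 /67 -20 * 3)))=-75375 /10134074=-0.01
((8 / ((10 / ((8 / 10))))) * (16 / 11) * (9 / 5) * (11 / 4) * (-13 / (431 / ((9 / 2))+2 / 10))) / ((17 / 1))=-67392 / 1835575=-0.04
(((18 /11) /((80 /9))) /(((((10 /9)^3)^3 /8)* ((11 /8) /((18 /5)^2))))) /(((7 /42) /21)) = 160137547184727 /236328125000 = 677.61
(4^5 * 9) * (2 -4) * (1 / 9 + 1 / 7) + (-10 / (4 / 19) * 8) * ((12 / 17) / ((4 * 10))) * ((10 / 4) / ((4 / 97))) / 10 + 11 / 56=-4721.60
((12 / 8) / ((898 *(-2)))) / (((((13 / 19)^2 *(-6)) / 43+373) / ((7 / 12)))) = -108661 / 83177285920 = -0.00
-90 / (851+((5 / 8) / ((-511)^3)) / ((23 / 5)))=-2209647681360 / 20893446409279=-0.11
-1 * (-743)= 743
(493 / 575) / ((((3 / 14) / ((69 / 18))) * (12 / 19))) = 65569 / 2700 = 24.28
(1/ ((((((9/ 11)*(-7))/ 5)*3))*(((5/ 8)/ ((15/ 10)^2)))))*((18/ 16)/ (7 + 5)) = -11/ 112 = -0.10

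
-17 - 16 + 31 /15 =-464 /15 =-30.93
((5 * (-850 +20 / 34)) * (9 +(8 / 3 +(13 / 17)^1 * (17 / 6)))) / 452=-129.98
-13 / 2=-6.50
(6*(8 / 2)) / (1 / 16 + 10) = 384 / 161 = 2.39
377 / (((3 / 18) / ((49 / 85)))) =110838 / 85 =1303.98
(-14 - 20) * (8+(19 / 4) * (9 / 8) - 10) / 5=-1819 / 80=-22.74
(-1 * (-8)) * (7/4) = 14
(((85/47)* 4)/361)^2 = 0.00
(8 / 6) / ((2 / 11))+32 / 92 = 530 / 69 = 7.68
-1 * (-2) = 2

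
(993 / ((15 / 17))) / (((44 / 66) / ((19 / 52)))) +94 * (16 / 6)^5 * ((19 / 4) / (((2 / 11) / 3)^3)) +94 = 1265796678251 / 4680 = 270469375.69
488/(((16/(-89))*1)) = -5429/2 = -2714.50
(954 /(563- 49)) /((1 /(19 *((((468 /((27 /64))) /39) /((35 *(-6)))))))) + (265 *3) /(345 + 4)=-23531629 /9417765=-2.50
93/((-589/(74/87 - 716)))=112.92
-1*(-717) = 717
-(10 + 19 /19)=-11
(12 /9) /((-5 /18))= -4.80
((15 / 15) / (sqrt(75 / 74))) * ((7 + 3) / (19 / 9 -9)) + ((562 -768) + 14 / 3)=-604 / 3 -3 * sqrt(222) / 31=-202.78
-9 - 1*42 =-51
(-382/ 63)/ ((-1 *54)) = 191/ 1701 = 0.11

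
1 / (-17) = -1 / 17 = -0.06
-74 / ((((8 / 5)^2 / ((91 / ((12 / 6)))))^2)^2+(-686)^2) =-26787094140625 / 170349991276621594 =-0.00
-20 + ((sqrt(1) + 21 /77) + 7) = -129 /11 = -11.73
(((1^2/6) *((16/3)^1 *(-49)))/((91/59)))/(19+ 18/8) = -13216/9945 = -1.33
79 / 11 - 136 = -1417 / 11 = -128.82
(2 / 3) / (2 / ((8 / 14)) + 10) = 0.05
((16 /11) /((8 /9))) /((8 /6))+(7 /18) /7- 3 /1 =-170 /99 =-1.72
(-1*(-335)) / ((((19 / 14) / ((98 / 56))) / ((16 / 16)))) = 16415 / 38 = 431.97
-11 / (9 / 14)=-154 / 9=-17.11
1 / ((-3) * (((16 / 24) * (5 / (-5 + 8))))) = -3 / 10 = -0.30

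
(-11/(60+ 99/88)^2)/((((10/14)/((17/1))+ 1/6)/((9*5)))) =-2513280/3958781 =-0.63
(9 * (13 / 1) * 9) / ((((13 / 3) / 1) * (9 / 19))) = 513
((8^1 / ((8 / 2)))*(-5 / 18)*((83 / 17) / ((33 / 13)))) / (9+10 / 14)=-37765 / 343332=-0.11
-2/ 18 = -1/ 9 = -0.11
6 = 6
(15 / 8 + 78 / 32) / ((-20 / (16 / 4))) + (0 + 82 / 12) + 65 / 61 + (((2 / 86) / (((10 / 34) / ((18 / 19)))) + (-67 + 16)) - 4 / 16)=-527937511 / 11960880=-44.14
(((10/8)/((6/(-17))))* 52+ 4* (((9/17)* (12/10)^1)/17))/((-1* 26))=1595429/225420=7.08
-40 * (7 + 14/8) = -350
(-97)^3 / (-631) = 912673 / 631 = 1446.39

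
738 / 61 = 12.10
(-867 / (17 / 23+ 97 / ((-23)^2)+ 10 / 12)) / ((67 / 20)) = -55037160 / 373391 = -147.40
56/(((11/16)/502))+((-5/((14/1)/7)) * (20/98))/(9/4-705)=61953901388/1515129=40890.18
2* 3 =6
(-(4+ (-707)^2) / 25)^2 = 249853021609 / 625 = 399764834.57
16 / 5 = 3.20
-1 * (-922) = 922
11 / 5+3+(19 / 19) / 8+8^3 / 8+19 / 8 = 717 / 10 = 71.70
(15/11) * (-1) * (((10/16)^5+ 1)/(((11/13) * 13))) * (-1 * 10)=244725/180224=1.36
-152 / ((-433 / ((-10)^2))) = 15200 / 433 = 35.10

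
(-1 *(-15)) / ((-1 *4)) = -15 / 4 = -3.75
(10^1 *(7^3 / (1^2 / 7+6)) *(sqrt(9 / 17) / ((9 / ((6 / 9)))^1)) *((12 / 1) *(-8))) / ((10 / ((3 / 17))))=-153664 *sqrt(17) / 12427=-50.98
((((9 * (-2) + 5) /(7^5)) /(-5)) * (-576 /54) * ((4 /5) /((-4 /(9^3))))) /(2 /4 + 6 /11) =2223936 /9664025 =0.23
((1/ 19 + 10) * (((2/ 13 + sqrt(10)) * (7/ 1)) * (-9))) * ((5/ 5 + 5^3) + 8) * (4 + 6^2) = -64496880 * sqrt(10)/ 19 - 128993760/ 247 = -11256823.14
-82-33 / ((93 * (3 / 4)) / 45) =-3202 / 31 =-103.29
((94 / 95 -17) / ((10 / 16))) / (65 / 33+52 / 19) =-30888 / 5675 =-5.44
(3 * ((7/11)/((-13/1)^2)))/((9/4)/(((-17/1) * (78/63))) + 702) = 952/59151807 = 0.00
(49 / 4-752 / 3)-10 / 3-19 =-1043 / 4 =-260.75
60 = 60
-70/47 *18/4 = -315/47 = -6.70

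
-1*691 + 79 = -612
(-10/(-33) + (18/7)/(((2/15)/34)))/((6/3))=75770/231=328.01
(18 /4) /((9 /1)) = 0.50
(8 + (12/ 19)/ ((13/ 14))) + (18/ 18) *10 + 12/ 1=7578/ 247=30.68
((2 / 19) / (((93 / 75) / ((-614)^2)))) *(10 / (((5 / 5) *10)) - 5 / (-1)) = 113098800 / 589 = 192018.34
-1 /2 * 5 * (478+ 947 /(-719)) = -1713675 /1438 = -1191.71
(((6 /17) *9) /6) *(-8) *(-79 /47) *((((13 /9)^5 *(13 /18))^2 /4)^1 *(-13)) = -23927133420787987 /50146933255182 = -477.14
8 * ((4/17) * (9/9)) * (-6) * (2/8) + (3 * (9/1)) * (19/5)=99.78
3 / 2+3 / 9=1.83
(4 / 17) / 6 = 2 / 51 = 0.04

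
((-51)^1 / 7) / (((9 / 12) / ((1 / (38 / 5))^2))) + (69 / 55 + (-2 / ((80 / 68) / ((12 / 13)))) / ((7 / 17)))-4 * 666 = -963650278 / 361361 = -2666.72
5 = 5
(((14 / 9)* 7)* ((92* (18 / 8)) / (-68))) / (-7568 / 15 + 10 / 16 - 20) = 67620 / 1068773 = 0.06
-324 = -324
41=41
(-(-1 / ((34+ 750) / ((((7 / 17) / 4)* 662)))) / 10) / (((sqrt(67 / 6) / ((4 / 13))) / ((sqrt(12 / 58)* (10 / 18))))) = 331* sqrt(1943) / 72139704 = 0.00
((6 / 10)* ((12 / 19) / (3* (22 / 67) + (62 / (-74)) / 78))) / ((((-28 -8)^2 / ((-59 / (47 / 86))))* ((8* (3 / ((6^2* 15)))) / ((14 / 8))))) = -1716957879 / 1345922456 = -1.28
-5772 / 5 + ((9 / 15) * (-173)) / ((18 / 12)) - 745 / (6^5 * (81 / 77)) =-3853745833 / 3149280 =-1223.69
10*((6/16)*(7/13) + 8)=4265/52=82.02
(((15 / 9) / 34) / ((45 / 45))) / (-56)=-5 / 5712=-0.00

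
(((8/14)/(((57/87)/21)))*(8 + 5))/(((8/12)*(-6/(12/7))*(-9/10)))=15080/133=113.38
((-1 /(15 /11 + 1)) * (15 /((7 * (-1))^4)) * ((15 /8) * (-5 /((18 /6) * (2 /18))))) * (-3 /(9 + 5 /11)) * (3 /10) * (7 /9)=-81675 /14839552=-0.01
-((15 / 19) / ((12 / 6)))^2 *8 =-450 / 361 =-1.25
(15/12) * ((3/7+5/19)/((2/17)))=1955/266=7.35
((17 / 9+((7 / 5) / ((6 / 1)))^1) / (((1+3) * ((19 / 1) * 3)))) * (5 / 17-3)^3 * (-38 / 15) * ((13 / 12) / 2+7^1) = 420625357 / 119385900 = 3.52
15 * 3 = 45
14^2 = 196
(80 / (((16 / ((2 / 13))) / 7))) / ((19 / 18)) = 1260 / 247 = 5.10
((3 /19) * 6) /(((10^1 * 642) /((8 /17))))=12 /172805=0.00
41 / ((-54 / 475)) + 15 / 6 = -9670 / 27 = -358.15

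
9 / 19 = 0.47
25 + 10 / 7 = 185 / 7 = 26.43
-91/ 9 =-10.11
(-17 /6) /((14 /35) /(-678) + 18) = -9605 /61018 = -0.16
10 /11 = 0.91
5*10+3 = 53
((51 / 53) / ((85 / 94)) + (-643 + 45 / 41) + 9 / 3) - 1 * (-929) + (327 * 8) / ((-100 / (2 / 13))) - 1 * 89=198.14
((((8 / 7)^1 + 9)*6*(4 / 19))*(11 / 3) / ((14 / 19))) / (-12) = -781 / 147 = -5.31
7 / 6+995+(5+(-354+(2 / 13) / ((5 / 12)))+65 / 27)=2281301 / 3510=649.94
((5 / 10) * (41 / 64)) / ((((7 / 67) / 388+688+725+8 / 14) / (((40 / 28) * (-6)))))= -3996885 / 2057843752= -0.00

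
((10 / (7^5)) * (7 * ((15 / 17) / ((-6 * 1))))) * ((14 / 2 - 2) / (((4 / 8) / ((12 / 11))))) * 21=-9000 / 64141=-0.14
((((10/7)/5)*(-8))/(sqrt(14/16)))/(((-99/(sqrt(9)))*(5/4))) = 128*sqrt(14)/8085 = 0.06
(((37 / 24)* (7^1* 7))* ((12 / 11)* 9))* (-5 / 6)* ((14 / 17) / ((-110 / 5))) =23.14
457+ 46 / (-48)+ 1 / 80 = 109453 / 240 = 456.05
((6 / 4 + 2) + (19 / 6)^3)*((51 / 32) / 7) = 8.03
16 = 16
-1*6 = -6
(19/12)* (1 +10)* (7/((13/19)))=178.19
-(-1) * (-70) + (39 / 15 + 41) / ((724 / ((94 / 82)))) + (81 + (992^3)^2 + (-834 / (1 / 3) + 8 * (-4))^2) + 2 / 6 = 212155218704904266577509 / 222630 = 952949821250075311.40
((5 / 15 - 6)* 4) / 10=-34 / 15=-2.27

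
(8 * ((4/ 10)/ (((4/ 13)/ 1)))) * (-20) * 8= -1664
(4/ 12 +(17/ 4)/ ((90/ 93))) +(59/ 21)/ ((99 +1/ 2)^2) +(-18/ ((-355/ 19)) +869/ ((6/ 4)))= 585.02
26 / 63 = 0.41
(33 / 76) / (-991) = -33 / 75316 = -0.00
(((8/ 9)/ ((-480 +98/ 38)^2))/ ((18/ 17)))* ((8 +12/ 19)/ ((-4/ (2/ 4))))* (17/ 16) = -225131/ 53319410568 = -0.00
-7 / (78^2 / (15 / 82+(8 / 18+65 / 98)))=-5834 / 3928743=-0.00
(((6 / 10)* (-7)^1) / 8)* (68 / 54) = -119 / 180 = -0.66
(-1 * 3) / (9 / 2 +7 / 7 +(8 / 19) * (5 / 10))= -114 / 217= -0.53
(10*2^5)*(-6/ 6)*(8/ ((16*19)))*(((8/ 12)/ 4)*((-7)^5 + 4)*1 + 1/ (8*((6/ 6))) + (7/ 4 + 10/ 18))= 4029220/ 171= 23562.69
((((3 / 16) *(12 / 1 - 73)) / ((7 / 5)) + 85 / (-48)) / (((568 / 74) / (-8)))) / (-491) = -30895 / 1464162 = -0.02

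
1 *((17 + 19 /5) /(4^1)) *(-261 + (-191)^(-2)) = -49512008 /36481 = -1357.20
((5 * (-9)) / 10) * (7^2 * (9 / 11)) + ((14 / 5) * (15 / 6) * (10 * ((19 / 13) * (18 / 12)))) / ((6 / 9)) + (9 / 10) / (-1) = 69903 / 1430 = 48.88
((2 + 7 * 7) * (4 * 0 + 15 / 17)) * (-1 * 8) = -360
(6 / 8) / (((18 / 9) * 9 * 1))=1 / 24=0.04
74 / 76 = 37 / 38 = 0.97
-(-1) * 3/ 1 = 3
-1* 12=-12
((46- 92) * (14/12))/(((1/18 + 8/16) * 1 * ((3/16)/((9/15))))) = -309.12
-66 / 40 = -1.65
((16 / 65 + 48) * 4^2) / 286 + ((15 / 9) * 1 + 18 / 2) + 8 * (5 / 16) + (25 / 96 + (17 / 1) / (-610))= 876254939 / 54431520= 16.10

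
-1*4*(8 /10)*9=-144 /5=-28.80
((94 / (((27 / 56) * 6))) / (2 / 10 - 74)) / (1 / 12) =-52640 / 9963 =-5.28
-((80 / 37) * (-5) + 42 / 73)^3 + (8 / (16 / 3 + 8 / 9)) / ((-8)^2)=9466360977499837 / 8827785389248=1072.34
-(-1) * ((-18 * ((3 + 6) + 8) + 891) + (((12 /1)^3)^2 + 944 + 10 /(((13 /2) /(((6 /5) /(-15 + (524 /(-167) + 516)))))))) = 2987513.00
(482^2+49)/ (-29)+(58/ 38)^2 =-83862264/ 10469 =-8010.53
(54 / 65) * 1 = 54 / 65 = 0.83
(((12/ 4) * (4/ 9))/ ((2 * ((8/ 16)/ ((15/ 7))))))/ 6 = 10/ 21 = 0.48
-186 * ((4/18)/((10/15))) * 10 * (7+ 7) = -8680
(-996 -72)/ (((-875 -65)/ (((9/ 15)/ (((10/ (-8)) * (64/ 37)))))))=-29637/ 94000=-0.32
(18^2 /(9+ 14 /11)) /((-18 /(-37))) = 64.83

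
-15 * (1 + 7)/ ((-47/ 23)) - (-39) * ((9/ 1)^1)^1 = 19257/ 47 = 409.72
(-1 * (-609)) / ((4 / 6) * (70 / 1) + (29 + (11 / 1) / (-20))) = 36540 / 4507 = 8.11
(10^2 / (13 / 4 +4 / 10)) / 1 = 2000 / 73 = 27.40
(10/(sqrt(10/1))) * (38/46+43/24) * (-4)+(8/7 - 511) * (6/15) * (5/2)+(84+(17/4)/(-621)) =-7404923/17388 - 1445 * sqrt(10)/138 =-458.98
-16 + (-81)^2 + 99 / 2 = 13189 / 2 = 6594.50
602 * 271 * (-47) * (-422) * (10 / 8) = 4044698035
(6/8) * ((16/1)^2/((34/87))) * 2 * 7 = 116928/17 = 6878.12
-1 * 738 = -738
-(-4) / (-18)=-2 / 9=-0.22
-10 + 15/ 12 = -35/ 4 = -8.75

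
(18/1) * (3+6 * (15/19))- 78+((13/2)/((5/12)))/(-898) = 2612439/42655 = 61.25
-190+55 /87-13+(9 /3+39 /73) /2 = -200.60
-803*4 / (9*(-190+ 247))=-3212 / 513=-6.26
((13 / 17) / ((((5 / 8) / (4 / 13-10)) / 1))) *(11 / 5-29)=317.82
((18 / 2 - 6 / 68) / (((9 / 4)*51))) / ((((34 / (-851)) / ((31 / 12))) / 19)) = -50625139 / 530604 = -95.41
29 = 29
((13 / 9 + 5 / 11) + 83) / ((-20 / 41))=-68921 / 396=-174.04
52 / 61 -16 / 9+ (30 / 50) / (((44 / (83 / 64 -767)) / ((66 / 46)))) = -51417845 / 3232512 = -15.91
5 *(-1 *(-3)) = 15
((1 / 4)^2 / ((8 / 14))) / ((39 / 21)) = 49 / 832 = 0.06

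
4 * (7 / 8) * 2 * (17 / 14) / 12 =17 / 24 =0.71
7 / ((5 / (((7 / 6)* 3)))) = 49 / 10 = 4.90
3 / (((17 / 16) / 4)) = 192 / 17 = 11.29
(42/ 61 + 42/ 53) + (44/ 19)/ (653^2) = 38791421800/ 26193025643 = 1.48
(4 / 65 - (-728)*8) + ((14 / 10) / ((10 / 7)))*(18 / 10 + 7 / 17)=160949578 / 27625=5826.23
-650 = -650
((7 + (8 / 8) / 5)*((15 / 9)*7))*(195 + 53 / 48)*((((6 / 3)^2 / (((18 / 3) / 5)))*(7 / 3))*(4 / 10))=461237 / 9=51248.56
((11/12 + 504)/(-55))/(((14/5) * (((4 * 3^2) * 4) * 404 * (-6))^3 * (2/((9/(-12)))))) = -6059/209582985188525211648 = -0.00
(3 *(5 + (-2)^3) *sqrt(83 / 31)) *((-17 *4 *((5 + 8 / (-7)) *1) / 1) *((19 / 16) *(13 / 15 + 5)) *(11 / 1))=6331446 *sqrt(2573) / 1085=296000.92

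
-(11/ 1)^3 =-1331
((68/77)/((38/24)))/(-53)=-816/77539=-0.01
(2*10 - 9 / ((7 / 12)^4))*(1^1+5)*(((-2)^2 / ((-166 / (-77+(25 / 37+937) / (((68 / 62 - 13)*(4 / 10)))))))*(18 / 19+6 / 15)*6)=-530829422452736 / 28719669545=-18483.13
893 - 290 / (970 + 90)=94629 / 106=892.73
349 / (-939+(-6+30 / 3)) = -349 / 935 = -0.37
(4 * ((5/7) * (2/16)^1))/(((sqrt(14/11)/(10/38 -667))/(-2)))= 31670 * sqrt(154)/931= 422.14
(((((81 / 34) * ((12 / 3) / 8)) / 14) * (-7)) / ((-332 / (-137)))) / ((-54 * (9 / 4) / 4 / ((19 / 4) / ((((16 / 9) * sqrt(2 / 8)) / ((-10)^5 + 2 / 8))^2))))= 11244903775270281 / 23117824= 486417050.99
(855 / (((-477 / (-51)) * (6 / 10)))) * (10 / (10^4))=323 / 2120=0.15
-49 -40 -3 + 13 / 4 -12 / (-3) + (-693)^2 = 1920657 / 4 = 480164.25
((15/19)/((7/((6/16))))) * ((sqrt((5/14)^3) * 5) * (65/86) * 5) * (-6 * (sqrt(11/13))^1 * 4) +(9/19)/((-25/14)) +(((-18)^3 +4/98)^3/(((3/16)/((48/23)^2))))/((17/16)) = -2179347388862761923524382/502558292075-84375 * sqrt(10010)/2241848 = -4336506676402.46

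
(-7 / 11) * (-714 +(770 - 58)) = 14 / 11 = 1.27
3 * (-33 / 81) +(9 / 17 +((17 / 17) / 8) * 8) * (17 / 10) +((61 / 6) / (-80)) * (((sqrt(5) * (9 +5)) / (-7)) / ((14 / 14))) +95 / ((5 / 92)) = 61 * sqrt(5) / 240 +78722 / 45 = 1749.95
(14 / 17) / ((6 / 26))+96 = 5078 / 51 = 99.57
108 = 108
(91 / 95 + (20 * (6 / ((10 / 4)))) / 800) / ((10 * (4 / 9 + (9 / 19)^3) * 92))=3141783 / 1563862000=0.00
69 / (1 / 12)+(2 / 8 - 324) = 2017 / 4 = 504.25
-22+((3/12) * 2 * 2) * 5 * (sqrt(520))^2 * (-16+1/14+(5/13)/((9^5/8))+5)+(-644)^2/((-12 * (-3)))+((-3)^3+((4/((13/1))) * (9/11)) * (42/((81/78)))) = -76988342813/4546773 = -16932.52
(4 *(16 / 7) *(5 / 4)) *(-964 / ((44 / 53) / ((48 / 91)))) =-49048320 / 7007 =-6999.90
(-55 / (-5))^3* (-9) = -11979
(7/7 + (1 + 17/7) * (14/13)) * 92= 5612/13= 431.69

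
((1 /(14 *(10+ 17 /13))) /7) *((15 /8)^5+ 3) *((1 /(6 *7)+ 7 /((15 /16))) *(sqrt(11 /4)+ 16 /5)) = 5846225957 *sqrt(11) /66087813120+ 5846225957 /10326220800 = 0.86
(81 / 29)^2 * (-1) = -6561 / 841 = -7.80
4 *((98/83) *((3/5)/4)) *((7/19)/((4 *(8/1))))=1029/126160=0.01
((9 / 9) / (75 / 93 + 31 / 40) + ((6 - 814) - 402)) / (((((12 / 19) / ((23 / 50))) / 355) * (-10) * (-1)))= -7358270239 / 235320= -31269.21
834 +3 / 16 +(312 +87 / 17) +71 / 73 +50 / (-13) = 296442351 / 258128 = 1148.43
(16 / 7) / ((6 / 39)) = 104 / 7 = 14.86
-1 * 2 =-2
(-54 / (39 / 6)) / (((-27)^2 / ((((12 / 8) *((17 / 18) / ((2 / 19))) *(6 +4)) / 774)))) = -1615 / 815022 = -0.00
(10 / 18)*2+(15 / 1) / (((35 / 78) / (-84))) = -25262 / 9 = -2806.89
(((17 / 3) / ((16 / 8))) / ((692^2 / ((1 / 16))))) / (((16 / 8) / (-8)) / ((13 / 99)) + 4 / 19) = -0.00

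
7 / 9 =0.78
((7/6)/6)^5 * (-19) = -319333/60466176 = -0.01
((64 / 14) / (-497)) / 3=-32 / 10437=-0.00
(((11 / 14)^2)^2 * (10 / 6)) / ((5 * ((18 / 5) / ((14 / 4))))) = 0.12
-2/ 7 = -0.29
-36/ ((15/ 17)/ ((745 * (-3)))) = 91188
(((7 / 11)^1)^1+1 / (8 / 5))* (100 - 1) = 999 / 8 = 124.88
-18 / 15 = -6 / 5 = -1.20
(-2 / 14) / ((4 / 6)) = -3 / 14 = -0.21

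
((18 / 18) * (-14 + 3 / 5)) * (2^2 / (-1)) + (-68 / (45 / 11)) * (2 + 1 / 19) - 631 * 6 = -1073458 / 285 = -3766.52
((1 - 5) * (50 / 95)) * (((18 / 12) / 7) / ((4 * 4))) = -0.03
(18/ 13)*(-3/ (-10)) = 27/ 65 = 0.42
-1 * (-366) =366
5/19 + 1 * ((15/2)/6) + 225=17215/76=226.51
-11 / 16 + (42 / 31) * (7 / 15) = -137 / 2480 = -0.06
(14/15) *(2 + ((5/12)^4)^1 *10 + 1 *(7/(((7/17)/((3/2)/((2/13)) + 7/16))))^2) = 4354010101/155520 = 27996.46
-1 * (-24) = 24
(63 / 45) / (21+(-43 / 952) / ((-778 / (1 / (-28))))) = 145168576 / 2177528425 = 0.07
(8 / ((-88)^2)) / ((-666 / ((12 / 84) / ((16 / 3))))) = -1 / 24068352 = -0.00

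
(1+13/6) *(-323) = -6137/6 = -1022.83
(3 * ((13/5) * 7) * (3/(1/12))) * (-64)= -628992/5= -125798.40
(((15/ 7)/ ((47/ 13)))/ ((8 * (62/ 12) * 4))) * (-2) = -585/ 81592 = -0.01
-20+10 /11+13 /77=-1457 /77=-18.92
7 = 7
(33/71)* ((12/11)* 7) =252/71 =3.55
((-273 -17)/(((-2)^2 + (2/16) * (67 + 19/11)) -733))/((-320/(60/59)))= -1595/1246788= -0.00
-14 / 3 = -4.67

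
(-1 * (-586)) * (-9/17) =-5274/17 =-310.24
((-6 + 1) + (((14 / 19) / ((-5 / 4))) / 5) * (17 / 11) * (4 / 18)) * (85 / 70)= -4029493 / 658350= -6.12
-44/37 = -1.19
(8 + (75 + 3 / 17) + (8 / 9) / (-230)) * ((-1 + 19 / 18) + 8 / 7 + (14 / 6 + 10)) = 249513451 / 221697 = 1125.47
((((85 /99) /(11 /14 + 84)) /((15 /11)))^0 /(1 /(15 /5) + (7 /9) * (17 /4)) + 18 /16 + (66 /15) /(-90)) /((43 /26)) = 4141111 /5069700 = 0.82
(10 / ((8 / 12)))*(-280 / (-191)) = 4200 / 191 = 21.99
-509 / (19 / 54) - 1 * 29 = -28037 / 19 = -1475.63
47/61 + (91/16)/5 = 9311/4880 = 1.91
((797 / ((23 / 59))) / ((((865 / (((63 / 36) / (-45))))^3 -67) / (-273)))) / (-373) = -4403186697 / 32381913290444153999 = -0.00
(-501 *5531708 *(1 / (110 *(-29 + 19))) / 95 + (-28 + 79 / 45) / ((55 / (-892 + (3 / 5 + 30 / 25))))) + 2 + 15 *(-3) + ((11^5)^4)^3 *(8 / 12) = 47727496998117287108294927047723697924669271561704925391496611840207 / 235125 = 202987759694278733049632900000000000000000000000000000000000000.00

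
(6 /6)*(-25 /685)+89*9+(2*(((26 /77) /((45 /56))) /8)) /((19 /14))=1032129196 /1288485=801.04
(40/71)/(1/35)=19.72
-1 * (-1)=1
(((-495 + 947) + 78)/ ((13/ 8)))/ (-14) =-2120/ 91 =-23.30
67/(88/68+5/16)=18224/437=41.70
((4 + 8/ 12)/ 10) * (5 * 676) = 4732/ 3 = 1577.33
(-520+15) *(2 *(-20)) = 20200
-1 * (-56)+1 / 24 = 56.04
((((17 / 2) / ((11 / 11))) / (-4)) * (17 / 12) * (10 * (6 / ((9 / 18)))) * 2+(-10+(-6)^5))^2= 289578289 / 4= 72394572.25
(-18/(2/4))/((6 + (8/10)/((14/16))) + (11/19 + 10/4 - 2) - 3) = -47880/6641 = -7.21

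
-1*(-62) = 62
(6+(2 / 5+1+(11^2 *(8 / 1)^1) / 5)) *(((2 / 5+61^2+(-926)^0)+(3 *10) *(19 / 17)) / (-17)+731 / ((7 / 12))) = 2098593162 / 10115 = 207473.37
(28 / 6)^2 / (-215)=-196 / 1935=-0.10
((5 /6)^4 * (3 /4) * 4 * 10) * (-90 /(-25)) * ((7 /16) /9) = 4375 /1728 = 2.53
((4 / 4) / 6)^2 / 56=1 / 2016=0.00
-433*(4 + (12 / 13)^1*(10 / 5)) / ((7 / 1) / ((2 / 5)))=-65816 / 455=-144.65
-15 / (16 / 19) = -285 / 16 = -17.81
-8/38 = -4/19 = -0.21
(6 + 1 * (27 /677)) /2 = 4089 /1354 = 3.02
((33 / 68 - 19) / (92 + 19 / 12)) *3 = -11331 / 19091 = -0.59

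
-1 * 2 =-2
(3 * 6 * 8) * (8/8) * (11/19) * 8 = 12672/19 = 666.95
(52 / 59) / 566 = 26 / 16697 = 0.00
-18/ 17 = -1.06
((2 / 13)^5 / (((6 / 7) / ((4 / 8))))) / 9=0.00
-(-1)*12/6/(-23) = -2/23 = -0.09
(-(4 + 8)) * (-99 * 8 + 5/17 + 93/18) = 160454/17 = 9438.47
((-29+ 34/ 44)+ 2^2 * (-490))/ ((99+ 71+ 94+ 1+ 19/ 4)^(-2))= -50925065581/ 352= -144673481.76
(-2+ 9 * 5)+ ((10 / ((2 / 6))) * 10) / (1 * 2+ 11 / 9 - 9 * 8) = 23917 / 619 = 38.64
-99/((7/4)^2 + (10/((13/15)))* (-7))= 20592/16163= 1.27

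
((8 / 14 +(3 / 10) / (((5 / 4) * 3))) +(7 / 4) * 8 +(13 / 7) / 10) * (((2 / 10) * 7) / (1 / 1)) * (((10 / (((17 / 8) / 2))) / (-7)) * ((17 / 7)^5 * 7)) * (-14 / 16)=867449106 / 60025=14451.46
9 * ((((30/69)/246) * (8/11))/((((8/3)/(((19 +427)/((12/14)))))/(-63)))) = -1475145/10373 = -142.21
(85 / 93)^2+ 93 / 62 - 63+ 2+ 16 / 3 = -922525 / 17298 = -53.33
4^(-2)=1 / 16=0.06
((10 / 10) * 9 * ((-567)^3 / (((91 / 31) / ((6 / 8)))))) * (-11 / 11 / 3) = 7265329911 / 52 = 139717882.90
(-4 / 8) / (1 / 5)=-5 / 2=-2.50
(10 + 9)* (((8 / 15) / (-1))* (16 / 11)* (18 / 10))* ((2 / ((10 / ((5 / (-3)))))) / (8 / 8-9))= -304 / 275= -1.11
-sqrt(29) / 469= -0.01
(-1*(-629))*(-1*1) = -629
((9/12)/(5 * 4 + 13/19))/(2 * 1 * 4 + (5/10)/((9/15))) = 57/13886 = 0.00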